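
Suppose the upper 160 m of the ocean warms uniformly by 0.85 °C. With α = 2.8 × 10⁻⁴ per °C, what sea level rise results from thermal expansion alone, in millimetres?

Δh = αΔT·H = 2.8×10⁻⁴ × 0.85 × 160 = 0.03808 m

Δh ≈ 38 mm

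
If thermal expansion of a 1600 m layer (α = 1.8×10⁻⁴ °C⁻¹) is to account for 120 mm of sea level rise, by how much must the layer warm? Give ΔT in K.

ΔT = Δh/(αH) = 0.12 / (1.8×10⁻⁴ × 1600) ≈ 0.4167 K

0.417 K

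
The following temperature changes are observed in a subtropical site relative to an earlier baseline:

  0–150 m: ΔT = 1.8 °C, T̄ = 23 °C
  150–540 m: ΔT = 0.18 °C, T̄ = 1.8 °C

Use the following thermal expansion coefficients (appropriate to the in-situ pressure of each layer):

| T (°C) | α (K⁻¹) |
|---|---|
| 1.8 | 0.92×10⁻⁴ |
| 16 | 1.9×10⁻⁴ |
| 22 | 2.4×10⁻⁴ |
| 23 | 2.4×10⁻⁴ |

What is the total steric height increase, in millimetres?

Δh ≈ 71.3 mm

Layer 1 at 23 °C → α = 2.4×10⁻⁴ K⁻¹
Layer 2 at 1.8 °C → α = 0.92×10⁻⁴ K⁻¹
0–150 m: 2.4×10⁻⁴ × 150 × 1.8 = 0.06480 m
390 × 0.18 × 0.92×10⁻⁴ = 0.0064584 m
Δh = 0.06480 + 0.0064584 = 0.0712584 m ≈ 71.3 mm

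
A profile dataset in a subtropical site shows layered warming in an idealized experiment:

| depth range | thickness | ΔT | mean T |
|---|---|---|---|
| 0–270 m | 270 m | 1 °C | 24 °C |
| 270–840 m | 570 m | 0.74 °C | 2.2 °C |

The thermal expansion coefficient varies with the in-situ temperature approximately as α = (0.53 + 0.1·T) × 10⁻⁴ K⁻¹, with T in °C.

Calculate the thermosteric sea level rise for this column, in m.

0.11 m of thermosteric rise

Layer 1: α = (0.53 + 0.1×24)×10⁻⁴ = 2.93×10⁻⁴ K⁻¹
Layer 2: α = (0.53 + 0.1×2.2)×10⁻⁴ = 0.75×10⁻⁴ K⁻¹
Layer 1: 1 × 2.93×10⁻⁴ × 270 = 0.07911 m
Layer 2: 570 × 0.74 × 0.75×10⁻⁴ = 0.031635 m
Δh = 0.07911 + 0.031635 = 0.110745 m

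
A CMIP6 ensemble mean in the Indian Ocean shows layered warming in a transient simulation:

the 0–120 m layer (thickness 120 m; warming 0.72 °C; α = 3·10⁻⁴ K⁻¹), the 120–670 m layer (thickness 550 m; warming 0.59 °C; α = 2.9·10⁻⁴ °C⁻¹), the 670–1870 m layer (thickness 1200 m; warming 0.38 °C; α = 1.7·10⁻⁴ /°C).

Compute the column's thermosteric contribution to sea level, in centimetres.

120 × 0.72 × 3×10⁻⁴ = 0.02592 m
Layer 2: 2.9×10⁻⁴ × 0.59 × 550 = 0.094105 m
670–1870 m: 1200 × 1.7×10⁻⁴ × 0.38 = 0.07752 m
Δh = 0.02592 + 0.094105 + 0.07752 = 0.197545 m

19.8 cm of thermosteric rise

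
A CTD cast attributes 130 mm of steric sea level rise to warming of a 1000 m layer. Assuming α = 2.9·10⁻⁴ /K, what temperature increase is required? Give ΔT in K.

ΔT = Δh/(αH) = 0.13 / (2.9×10⁻⁴ × 1000) ≈ 0.4483 K

about 0.448 K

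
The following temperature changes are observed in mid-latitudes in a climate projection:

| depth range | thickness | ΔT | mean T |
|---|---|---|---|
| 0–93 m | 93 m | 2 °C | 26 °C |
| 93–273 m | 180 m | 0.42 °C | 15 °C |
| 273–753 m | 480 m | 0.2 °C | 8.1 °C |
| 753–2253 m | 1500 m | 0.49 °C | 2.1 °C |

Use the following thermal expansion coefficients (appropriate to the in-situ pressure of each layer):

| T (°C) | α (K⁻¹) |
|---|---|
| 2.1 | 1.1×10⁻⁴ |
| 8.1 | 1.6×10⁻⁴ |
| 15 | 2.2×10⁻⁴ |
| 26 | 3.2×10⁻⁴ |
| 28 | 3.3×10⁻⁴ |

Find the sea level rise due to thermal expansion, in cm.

Layer 1 at 26 °C → α = 3.2×10⁻⁴ K⁻¹
Layer 2 at 15 °C → α = 2.2×10⁻⁴ K⁻¹
Layer 3 at 8.1 °C → α = 1.6×10⁻⁴ K⁻¹
Layer 4 at 2.1 °C → α = 1.1×10⁻⁴ K⁻¹
0–93 m: 93 × 3.2×10⁻⁴ × 2 = 0.05952 m
2.2×10⁻⁴ × 180 × 0.42 = 0.016632 m
273–753 m: 1.6×10⁻⁴ × 0.2 × 480 = 0.01536 m
753–2253 m: 1.1×10⁻⁴ × 1500 × 0.49 = 0.08085 m
Δh = 0.05952 + 0.016632 + 0.01536 + 0.08085 = 0.172362 m ≈ 17.2 cm

17.2 cm of thermosteric rise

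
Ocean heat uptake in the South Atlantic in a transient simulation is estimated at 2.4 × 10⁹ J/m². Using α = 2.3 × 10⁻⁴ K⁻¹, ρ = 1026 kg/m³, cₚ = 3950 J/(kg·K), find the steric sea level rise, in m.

Δh ≈ 0.14 m

Δh = αQ/(ρcₚ) = 2.3×10⁻⁴ × 2.4×10⁹ / (1026 × 3950) ≈ 0.13621 m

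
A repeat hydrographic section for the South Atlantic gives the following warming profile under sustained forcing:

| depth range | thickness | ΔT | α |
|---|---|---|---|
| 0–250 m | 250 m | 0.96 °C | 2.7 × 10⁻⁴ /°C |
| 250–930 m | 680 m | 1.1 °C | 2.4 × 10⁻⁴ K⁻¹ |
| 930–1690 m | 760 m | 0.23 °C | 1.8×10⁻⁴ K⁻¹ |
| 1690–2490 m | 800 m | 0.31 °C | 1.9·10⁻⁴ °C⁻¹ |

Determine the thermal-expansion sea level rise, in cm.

250 × 0.96 × 2.7×10⁻⁴ = 0.06480 m
2.4×10⁻⁴ × 1.1 × 680 = 0.17952 m
1.8×10⁻⁴ × 0.23 × 760 = 0.031464 m
Layer 4: 800 × 0.31 × 1.9×10⁻⁴ = 0.04712 m
Δh = 0.06480 + 0.17952 + 0.031464 + 0.04712 = 0.322904 m

about 32 cm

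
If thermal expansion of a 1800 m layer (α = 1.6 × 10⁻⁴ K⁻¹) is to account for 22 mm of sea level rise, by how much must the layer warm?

ΔT ≈ 0.0764 K

ΔT = Δh/(αH) = 0.022 / (1.6×10⁻⁴ × 1800) ≈ 0.07639 K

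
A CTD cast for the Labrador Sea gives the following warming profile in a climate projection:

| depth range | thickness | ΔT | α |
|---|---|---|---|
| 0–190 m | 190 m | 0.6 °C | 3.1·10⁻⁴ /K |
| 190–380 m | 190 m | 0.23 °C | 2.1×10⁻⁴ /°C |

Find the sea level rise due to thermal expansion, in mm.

Layer 1: 3.1×10⁻⁴ × 190 × 0.6 = 0.03534 m
2.1×10⁻⁴ × 190 × 0.23 = 0.009177 m
Δh = 0.03534 + 0.009177 = 0.044517 m ≈ 44.5 mm

Δh ≈ 44.5 mm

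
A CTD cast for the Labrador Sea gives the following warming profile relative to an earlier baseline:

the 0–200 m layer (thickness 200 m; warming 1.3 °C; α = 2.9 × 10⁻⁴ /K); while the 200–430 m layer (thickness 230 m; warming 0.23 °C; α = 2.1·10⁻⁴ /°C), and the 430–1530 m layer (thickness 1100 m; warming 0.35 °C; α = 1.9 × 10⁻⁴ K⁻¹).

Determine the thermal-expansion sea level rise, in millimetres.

Δh ≈ 160 mm

0–200 m: 200 × 1.3 × 2.9×10⁻⁴ = 0.07540 m
200–430 m: 0.23 × 2.1×10⁻⁴ × 230 = 0.011109 m
1100 × 1.9×10⁻⁴ × 0.35 = 0.07315 m
Δh = 0.07540 + 0.011109 + 0.07315 = 0.159659 m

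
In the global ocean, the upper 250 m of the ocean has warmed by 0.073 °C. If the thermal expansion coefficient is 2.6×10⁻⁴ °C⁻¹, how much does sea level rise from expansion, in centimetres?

about 0.47 cm

Δh = αΔT·H = 2.6×10⁻⁴ × 0.073 × 250 = 0.004745 m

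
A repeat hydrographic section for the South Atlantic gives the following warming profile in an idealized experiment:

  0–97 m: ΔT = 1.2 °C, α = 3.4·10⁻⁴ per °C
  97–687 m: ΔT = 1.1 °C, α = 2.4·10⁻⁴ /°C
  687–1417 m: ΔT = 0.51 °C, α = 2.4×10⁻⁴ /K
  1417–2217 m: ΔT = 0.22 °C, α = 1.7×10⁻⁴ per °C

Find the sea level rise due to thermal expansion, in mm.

Layer 1: 97 × 3.4×10⁻⁴ × 1.2 = 0.039576 m
Layer 2: 2.4×10⁻⁴ × 1.1 × 590 = 0.15576 m
Layer 3: 0.51 × 730 × 2.4×10⁻⁴ = 0.089352 m
1417–2217 m: 1.7×10⁻⁴ × 800 × 0.22 = 0.02992 m
Δh = 0.039576 + 0.15576 + 0.089352 + 0.02992 = 0.314608 m

Δh = 310 mm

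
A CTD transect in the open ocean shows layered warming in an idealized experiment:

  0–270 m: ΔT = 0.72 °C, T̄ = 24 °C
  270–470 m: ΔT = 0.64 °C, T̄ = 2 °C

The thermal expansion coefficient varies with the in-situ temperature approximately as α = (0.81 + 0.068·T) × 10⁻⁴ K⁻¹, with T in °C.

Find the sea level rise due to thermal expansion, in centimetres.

6.0 cm of thermosteric rise

Layer 1: α = (0.81 + 0.068×24)×10⁻⁴ = 2.442×10⁻⁴ K⁻¹
Layer 2: α = (0.81 + 0.068×2)×10⁻⁴ = 0.946×10⁻⁴ K⁻¹
0.72 × 270 × 2.442×10⁻⁴ = 0.04747248 m
0.946×10⁻⁴ × 200 × 0.64 = 0.0121088 m
Δh = 0.04747248 + 0.0121088 = 0.05958128 m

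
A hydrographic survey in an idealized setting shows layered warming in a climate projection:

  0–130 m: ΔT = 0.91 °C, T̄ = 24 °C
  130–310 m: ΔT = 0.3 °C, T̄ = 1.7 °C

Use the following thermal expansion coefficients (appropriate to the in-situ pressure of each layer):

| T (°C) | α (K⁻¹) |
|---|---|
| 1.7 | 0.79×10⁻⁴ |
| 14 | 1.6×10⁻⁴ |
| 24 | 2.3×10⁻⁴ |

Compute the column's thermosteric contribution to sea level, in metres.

0.031 m of thermosteric rise

Layer 1 at 24 °C → α = 2.3×10⁻⁴ K⁻¹
Layer 2 at 1.7 °C → α = 0.79×10⁻⁴ K⁻¹
0–130 m: 0.91 × 2.3×10⁻⁴ × 130 = 0.027209 m
Layer 2: 0.79×10⁻⁴ × 0.3 × 180 = 0.004266 m
Δh = 0.027209 + 0.004266 = 0.031475 m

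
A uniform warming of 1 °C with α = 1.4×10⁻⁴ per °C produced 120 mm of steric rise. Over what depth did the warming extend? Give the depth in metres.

H = Δh/(αΔT) = 0.12 / (1.4×10⁻⁴ × 1) ≈ 857.1 m

about 857 m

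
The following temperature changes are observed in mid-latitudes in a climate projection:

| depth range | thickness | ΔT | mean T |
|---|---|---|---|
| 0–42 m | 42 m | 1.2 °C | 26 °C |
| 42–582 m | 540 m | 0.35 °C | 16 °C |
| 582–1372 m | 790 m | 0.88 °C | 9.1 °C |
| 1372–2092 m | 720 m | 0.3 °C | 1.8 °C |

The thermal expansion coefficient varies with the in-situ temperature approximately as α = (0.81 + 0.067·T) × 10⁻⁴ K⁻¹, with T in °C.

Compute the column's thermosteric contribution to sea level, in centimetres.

Layer 1: α = (0.81 + 0.067×26)×10⁻⁴ = 2.552×10⁻⁴ K⁻¹
Layer 2: α = (0.81 + 0.067×16)×10⁻⁴ = 1.882×10⁻⁴ K⁻¹
Layer 3: α = (0.81 + 0.067×9.1)×10⁻⁴ = 1.4197×10⁻⁴ K⁻¹
Layer 4: α = (0.81 + 0.067×1.8)×10⁻⁴ = 0.9306×10⁻⁴ K⁻¹
0–42 m: 42 × 1.2 × 2.552×10⁻⁴ = 0.01286208 m
Layer 2: 540 × 0.35 × 1.882×10⁻⁴ = 0.0355698 m
0.88 × 790 × 1.4197×10⁻⁴ = 0.098697544 m
Layer 4: 0.9306×10⁻⁴ × 720 × 0.3 = 0.02010096 m
Δh = 0.01286208 + 0.0355698 + 0.098697544 + 0.02010096 = 0.167230384 m

about 16.7 cm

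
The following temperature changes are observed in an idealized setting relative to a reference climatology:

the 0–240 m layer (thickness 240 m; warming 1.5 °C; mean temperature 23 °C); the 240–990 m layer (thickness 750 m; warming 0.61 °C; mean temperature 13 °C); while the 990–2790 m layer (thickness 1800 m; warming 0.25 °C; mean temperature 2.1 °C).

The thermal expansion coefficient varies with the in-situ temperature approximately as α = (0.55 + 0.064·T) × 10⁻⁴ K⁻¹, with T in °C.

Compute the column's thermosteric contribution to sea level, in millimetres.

about 170 mm

Layer 1: α = (0.55 + 0.064×23)×10⁻⁴ = 2.022×10⁻⁴ K⁻¹
Layer 2: α = (0.55 + 0.064×13)×10⁻⁴ = 1.382×10⁻⁴ K⁻¹
Layer 3: α = (0.55 + 0.064×2.1)×10⁻⁴ = 0.6844×10⁻⁴ K⁻¹
240 × 1.5 × 2.022×10⁻⁴ = 0.072792 m
Layer 2: 0.61 × 1.382×10⁻⁴ × 750 = 0.0632265 m
Layer 3: 0.25 × 1800 × 0.6844×10⁻⁴ = 0.030798 m
Δh = 0.072792 + 0.0632265 + 0.030798 = 0.1668165 m ≈ 170 mm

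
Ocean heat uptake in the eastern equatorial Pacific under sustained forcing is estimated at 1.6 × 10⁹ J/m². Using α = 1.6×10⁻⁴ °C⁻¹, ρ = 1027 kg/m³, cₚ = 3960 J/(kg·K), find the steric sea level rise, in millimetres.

Δh = αQ/(ρcₚ) = 1.6×10⁻⁴ × 1.6×10⁹ / (1027 × 3960) ≈ 0.062947 m

Δh ≈ 62.9 mm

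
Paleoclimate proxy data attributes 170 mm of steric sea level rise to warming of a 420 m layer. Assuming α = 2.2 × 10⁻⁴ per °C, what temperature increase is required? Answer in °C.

ΔT ≈ 1.8 °C

ΔT = Δh/(αH) = 0.17 / (2.2×10⁻⁴ × 420) ≈ 1.840 °C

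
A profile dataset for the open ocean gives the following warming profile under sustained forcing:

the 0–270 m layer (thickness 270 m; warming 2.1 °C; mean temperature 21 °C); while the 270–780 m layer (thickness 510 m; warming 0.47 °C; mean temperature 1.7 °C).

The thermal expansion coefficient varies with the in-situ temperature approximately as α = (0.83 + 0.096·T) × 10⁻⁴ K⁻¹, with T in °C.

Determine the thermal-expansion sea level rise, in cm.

Layer 1: α = (0.83 + 0.096×21)×10⁻⁴ = 2.846×10⁻⁴ K⁻¹
Layer 2: α = (0.83 + 0.096×1.7)×10⁻⁴ = 0.9932×10⁻⁴ K⁻¹
Layer 1: 2.846×10⁻⁴ × 2.1 × 270 = 0.1613682 m
510 × 0.9932×10⁻⁴ × 0.47 = 0.023807004 m
Δh = 0.1613682 + 0.023807004 = 0.185175204 m

about 19 cm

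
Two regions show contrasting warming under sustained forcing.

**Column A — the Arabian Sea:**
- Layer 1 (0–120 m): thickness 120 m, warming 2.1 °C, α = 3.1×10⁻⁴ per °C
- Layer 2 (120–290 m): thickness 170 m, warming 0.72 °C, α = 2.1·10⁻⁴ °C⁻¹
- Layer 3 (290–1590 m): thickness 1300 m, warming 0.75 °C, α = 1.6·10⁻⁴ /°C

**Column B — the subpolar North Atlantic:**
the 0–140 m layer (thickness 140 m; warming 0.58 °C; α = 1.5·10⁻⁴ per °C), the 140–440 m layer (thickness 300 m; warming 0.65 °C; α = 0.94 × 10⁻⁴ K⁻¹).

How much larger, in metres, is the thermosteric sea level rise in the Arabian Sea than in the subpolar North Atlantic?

A 120 × 2.1 × 3.1×10⁻⁴ = 0.07812 m
A 0.72 × 170 × 2.1×10⁻⁴ = 0.025704 m
A 290–1590 m: 1.6×10⁻⁴ × 1300 × 0.75 = 0.15600 m
A total: 0.259824 m
B 140 × 1.5×10⁻⁴ × 0.58 = 0.01218 m
B 140–440 m: 0.65 × 300 × 0.94×10⁻⁴ = 0.01833 m
B total: 0.03051 m
Difference: 0.259824 − 0.03051 = 0.229314 m

Δh_A − Δh_B ≈ 0.23 m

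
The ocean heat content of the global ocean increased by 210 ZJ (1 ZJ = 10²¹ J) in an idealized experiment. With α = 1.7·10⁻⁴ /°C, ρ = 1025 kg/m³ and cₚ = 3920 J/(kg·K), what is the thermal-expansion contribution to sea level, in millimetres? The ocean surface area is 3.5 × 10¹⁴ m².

Δh ≈ 25 mm

Per unit area: Q = 210×10²¹ / (3.5×10¹⁴) = 6×10⁸ J/m²
Δh = αQ/(ρcₚ) = 1.7×10⁻⁴ × 6×10⁸ / (1025 × 3920) ≈ 0.025386 m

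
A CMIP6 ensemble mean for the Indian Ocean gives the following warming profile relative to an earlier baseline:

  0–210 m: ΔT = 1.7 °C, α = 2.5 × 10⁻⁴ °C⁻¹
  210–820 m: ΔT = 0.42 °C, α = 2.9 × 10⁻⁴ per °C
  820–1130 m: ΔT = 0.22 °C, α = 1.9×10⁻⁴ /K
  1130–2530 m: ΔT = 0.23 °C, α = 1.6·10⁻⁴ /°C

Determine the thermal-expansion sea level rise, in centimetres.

about 22.8 cm

0–210 m: 1.7 × 2.5×10⁻⁴ × 210 = 0.08925 m
210–820 m: 2.9×10⁻⁴ × 610 × 0.42 = 0.074298 m
820–1130 m: 1.9×10⁻⁴ × 0.22 × 310 = 0.012958 m
0.23 × 1400 × 1.6×10⁻⁴ = 0.05152 m
Δh = 0.08925 + 0.074298 + 0.012958 + 0.05152 = 0.228026 m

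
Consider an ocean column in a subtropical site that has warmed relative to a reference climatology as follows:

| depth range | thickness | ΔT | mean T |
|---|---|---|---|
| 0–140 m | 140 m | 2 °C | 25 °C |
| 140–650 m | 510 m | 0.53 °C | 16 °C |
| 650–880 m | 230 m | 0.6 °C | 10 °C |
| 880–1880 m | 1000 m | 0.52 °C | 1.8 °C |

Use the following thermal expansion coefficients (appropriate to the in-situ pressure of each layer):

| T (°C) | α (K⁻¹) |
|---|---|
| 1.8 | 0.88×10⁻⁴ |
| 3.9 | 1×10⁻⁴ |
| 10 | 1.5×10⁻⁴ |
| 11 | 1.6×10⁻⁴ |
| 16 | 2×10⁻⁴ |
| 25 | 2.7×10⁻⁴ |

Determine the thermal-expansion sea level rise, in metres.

Layer 1 at 25 °C → α = 2.7×10⁻⁴ K⁻¹
Layer 2 at 16 °C → α = 2×10⁻⁴ K⁻¹
Layer 3 at 10 °C → α = 1.5×10⁻⁴ K⁻¹
Layer 4 at 1.8 °C → α = 0.88×10⁻⁴ K⁻¹
Layer 1: 2.7×10⁻⁴ × 2 × 140 = 0.07560 m
0.53 × 2×10⁻⁴ × 510 = 0.05406 m
230 × 0.6 × 1.5×10⁻⁴ = 0.02070 m
0.52 × 1000 × 0.88×10⁻⁴ = 0.04576 m
Δh = 0.07560 + 0.05406 + 0.02070 + 0.04576 = 0.19612 m ≈ 0.20 m

0.20 m of thermosteric rise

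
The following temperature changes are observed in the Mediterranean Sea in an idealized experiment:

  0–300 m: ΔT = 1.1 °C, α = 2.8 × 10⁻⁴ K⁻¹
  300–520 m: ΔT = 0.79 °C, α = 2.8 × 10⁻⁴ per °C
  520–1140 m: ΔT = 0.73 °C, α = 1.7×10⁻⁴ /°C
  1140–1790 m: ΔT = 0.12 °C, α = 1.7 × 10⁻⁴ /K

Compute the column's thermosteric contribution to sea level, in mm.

about 230 mm

0–300 m: 300 × 1.1 × 2.8×10⁻⁴ = 0.09240 m
Layer 2: 2.8×10⁻⁴ × 220 × 0.79 = 0.048664 m
Layer 3: 0.73 × 620 × 1.7×10⁻⁴ = 0.076942 m
Layer 4: 650 × 0.12 × 1.7×10⁻⁴ = 0.01326 m
Δh = 0.09240 + 0.048664 + 0.076942 + 0.01326 = 0.231266 m ≈ 230 mm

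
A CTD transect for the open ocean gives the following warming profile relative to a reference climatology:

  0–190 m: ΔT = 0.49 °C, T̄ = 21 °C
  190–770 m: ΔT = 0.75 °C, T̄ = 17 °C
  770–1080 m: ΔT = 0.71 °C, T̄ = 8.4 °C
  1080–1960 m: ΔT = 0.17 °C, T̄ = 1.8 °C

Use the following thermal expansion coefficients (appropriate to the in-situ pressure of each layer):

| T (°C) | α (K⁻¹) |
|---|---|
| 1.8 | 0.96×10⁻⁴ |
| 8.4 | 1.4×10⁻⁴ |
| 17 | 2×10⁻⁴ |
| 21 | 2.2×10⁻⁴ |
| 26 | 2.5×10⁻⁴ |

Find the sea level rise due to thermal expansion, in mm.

153 mm of thermosteric rise

Layer 1 at 21 °C → α = 2.2×10⁻⁴ K⁻¹
Layer 2 at 17 °C → α = 2×10⁻⁴ K⁻¹
Layer 3 at 8.4 °C → α = 1.4×10⁻⁴ K⁻¹
Layer 4 at 1.8 °C → α = 0.96×10⁻⁴ K⁻¹
Layer 1: 190 × 0.49 × 2.2×10⁻⁴ = 0.020482 m
190–770 m: 2×10⁻⁴ × 580 × 0.75 = 0.08700 m
0.71 × 1.4×10⁻⁴ × 310 = 0.030814 m
1080–1960 m: 0.17 × 880 × 0.96×10⁻⁴ = 0.0143616 m
Δh = 0.020482 + 0.08700 + 0.030814 + 0.0143616 = 0.1526576 m ≈ 153 mm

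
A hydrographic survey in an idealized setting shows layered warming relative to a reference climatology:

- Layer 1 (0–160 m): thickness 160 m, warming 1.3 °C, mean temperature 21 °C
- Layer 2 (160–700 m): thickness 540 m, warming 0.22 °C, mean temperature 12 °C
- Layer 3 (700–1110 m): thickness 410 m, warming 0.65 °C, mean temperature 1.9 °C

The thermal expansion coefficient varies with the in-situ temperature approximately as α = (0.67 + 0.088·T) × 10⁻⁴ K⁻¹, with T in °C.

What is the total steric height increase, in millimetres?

95.2 mm of thermosteric rise

Layer 1: α = (0.67 + 0.088×21)×10⁻⁴ = 2.518×10⁻⁴ K⁻¹
Layer 2: α = (0.67 + 0.088×12)×10⁻⁴ = 1.726×10⁻⁴ K⁻¹
Layer 3: α = (0.67 + 0.088×1.9)×10⁻⁴ = 0.8372×10⁻⁴ K⁻¹
1.3 × 160 × 2.518×10⁻⁴ = 0.0523744 m
540 × 1.726×10⁻⁴ × 0.22 = 0.02050488 m
Layer 3: 410 × 0.8372×10⁻⁴ × 0.65 = 0.02231138 m
Δh = 0.0523744 + 0.02050488 + 0.02231138 = 0.09519066 m ≈ 95.2 mm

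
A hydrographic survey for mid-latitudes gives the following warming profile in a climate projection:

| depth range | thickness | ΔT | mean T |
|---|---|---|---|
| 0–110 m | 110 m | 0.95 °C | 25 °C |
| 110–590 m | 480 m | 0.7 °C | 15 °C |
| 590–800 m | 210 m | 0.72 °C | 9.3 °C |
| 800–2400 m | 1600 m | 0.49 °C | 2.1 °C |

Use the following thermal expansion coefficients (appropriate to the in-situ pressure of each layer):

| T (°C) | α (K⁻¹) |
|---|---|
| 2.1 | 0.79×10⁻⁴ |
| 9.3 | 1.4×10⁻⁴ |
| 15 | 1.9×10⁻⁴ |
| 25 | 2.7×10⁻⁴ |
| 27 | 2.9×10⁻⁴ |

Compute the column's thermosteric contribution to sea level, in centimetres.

Δh = 18 cm

Layer 1 at 25 °C → α = 2.7×10⁻⁴ K⁻¹
Layer 2 at 15 °C → α = 1.9×10⁻⁴ K⁻¹
Layer 3 at 9.3 °C → α = 1.4×10⁻⁴ K⁻¹
Layer 4 at 2.1 °C → α = 0.79×10⁻⁴ K⁻¹
0–110 m: 2.7×10⁻⁴ × 0.95 × 110 = 0.028215 m
Layer 2: 0.7 × 480 × 1.9×10⁻⁴ = 0.06384 m
Layer 3: 1.4×10⁻⁴ × 210 × 0.72 = 0.021168 m
Layer 4: 1600 × 0.79×10⁻⁴ × 0.49 = 0.061936 m
Δh = 0.028215 + 0.06384 + 0.021168 + 0.061936 = 0.175159 m ≈ 18 cm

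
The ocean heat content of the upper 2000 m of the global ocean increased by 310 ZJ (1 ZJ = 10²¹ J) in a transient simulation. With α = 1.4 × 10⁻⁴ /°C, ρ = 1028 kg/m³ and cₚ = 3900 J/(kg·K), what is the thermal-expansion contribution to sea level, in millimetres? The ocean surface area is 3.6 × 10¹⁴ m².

Per unit area: Q = 310×10²¹ / (3.6×10¹⁴) ≈ 8.611×10⁸ J/m²
Δh = αQ/(ρcₚ) = 1.4×10⁻⁴ × 8.611×10⁸ / (1028 × 3900) ≈ 0.030069 m

30.1 mm of thermosteric rise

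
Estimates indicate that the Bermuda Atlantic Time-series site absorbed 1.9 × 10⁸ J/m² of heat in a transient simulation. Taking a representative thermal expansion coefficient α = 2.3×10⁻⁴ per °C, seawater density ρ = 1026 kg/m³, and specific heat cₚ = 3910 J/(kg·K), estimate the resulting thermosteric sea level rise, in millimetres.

11 mm

Δh = αQ/(ρcₚ) = 2.3×10⁻⁴ × 1.9×10⁸ / (1026 × 3910) ≈ 0.010893 m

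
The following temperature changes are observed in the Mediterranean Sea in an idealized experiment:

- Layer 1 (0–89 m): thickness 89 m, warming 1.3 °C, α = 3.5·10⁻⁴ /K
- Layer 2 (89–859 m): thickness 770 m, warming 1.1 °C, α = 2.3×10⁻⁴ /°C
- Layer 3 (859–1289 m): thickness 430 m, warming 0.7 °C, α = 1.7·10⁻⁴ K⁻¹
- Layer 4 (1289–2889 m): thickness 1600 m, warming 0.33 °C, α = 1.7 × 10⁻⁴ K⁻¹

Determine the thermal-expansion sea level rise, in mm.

about 380 mm

89 × 1.3 × 3.5×10⁻⁴ = 0.040495 m
Layer 2: 2.3×10⁻⁴ × 770 × 1.1 = 0.19481 m
859–1289 m: 430 × 0.7 × 1.7×10⁻⁴ = 0.05117 m
Layer 4: 0.33 × 1600 × 1.7×10⁻⁴ = 0.08976 m
Δh = 0.040495 + 0.19481 + 0.05117 + 0.08976 = 0.376235 m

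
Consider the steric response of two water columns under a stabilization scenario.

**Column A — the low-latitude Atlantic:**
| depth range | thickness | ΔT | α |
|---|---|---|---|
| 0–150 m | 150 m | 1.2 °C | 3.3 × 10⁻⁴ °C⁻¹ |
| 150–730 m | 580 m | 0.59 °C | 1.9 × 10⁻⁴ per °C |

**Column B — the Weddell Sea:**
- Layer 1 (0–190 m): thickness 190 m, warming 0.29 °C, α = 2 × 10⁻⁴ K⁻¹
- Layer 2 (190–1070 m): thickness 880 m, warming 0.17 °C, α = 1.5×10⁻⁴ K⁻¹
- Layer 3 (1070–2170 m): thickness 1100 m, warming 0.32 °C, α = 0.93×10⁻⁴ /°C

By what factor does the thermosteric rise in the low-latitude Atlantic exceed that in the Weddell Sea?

A Layer 1: 3.3×10⁻⁴ × 1.2 × 150 = 0.05940 m
A Layer 2: 580 × 0.59 × 1.9×10⁻⁴ = 0.065018 m
A total: 0.124418 m
B Layer 1: 0.29 × 190 × 2×10⁻⁴ = 0.01102 m
B 190–1070 m: 880 × 0.17 × 1.5×10⁻⁴ = 0.02244 m
B 1070–2170 m: 1100 × 0.93×10⁻⁴ × 0.32 = 0.032736 m
B total: 0.066196 m
Ratio: 0.124418 / 0.066196 ≈ 1.880

a factor of 1.88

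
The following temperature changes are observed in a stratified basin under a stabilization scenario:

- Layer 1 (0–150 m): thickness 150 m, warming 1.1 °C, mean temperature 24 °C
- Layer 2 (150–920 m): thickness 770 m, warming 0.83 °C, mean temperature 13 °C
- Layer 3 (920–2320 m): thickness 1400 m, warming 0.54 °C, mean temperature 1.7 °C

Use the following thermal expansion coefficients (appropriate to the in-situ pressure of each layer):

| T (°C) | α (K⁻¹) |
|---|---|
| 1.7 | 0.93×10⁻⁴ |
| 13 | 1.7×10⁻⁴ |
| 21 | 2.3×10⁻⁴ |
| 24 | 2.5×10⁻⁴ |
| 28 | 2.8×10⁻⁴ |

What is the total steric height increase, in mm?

220 mm of thermosteric rise

Layer 1 at 24 °C → α = 2.5×10⁻⁴ K⁻¹
Layer 2 at 13 °C → α = 1.7×10⁻⁴ K⁻¹
Layer 3 at 1.7 °C → α = 0.93×10⁻⁴ K⁻¹
Layer 1: 2.5×10⁻⁴ × 150 × 1.1 = 0.04125 m
0.83 × 770 × 1.7×10⁻⁴ = 0.108647 m
Layer 3: 0.54 × 1400 × 0.93×10⁻⁴ = 0.070308 m
Δh = 0.04125 + 0.108647 + 0.070308 = 0.220205 m ≈ 220 mm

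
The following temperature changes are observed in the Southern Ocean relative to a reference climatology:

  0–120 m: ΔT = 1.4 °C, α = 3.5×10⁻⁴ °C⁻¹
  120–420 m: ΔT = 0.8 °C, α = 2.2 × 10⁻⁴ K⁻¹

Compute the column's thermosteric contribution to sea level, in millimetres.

Layer 1: 1.4 × 3.5×10⁻⁴ × 120 = 0.05880 m
Layer 2: 300 × 0.8 × 2.2×10⁻⁴ = 0.05280 m
Δh = 0.05880 + 0.05280 = 0.11160 m

112 mm of thermosteric rise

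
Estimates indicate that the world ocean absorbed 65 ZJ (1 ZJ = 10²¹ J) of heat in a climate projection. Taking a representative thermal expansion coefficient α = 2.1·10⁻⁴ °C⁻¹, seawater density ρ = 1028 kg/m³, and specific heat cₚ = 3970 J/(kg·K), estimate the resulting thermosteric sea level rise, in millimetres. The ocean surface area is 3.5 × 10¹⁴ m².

Per unit area: Q = 65×10²¹ / (3.5×10¹⁴) ≈ 1.857×10⁸ J/m²
Δh = αQ/(ρcₚ) = 2.1×10⁻⁴ × 1.857×10⁸ / (1028 × 3970) ≈ 0.0095554 m

9.56 mm of thermosteric rise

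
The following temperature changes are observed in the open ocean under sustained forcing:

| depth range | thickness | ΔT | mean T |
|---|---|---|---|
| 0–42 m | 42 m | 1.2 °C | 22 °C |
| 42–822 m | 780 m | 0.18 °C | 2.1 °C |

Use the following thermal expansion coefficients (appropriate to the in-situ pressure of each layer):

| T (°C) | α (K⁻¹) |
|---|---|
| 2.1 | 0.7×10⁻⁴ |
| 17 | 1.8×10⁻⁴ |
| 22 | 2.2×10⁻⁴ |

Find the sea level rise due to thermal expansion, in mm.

Layer 1 at 22 °C → α = 2.2×10⁻⁴ K⁻¹
Layer 2 at 2.1 °C → α = 0.7×10⁻⁴ K⁻¹
2.2×10⁻⁴ × 42 × 1.2 = 0.011088 m
42–822 m: 0.7×10⁻⁴ × 0.18 × 780 = 0.009828 m
Δh = 0.011088 + 0.009828 = 0.020916 m ≈ 20.9 mm

about 20.9 mm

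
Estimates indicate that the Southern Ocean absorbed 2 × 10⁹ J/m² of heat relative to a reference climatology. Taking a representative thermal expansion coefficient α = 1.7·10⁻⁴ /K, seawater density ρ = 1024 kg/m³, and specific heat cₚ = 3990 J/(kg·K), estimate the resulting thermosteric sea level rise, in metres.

Δh = αQ/(ρcₚ) = 1.7×10⁻⁴ × 2×10⁹ / (1024 × 3990) ≈ 0.083216 m

about 0.083 m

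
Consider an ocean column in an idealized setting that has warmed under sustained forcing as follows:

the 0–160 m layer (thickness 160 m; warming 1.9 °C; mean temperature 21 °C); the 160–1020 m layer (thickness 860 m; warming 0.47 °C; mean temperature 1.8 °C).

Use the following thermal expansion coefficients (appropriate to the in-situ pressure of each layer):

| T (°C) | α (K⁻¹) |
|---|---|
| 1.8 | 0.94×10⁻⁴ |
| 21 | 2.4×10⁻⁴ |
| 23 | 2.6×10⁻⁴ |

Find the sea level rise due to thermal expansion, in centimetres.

Layer 1 at 21 °C → α = 2.4×10⁻⁴ K⁻¹
Layer 2 at 1.8 °C → α = 0.94×10⁻⁴ K⁻¹
160 × 2.4×10⁻⁴ × 1.9 = 0.07296 m
Layer 2: 860 × 0.47 × 0.94×10⁻⁴ = 0.0379948 m
Δh = 0.07296 + 0.0379948 = 0.1109548 m ≈ 11.1 cm

11.1 cm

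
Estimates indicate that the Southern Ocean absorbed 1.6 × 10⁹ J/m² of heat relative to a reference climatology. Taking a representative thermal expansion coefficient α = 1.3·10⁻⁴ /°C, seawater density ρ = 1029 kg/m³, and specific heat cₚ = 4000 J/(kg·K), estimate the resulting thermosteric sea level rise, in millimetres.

Δh = αQ/(ρcₚ) = 1.3×10⁻⁴ × 1.6×10⁹ / (1029 × 4000) ≈ 0.050534 m

about 50.5 mm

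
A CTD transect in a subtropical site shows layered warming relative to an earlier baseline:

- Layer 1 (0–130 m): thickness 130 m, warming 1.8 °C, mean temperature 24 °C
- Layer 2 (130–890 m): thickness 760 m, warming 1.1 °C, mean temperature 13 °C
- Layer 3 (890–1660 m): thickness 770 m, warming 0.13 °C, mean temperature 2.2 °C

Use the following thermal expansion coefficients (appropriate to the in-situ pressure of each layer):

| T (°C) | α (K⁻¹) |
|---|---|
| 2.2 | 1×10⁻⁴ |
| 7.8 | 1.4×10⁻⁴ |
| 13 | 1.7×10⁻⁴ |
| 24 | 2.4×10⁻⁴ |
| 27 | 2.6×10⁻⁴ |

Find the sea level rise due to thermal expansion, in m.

Δh = 0.21 m

Layer 1 at 24 °C → α = 2.4×10⁻⁴ K⁻¹
Layer 2 at 13 °C → α = 1.7×10⁻⁴ K⁻¹
Layer 3 at 2.2 °C → α = 1×10⁻⁴ K⁻¹
130 × 1.8 × 2.4×10⁻⁴ = 0.05616 m
130–890 m: 1.7×10⁻⁴ × 1.1 × 760 = 0.14212 m
770 × 1×10⁻⁴ × 0.13 = 0.01001 m
Δh = 0.05616 + 0.14212 + 0.01001 = 0.20829 m ≈ 0.21 m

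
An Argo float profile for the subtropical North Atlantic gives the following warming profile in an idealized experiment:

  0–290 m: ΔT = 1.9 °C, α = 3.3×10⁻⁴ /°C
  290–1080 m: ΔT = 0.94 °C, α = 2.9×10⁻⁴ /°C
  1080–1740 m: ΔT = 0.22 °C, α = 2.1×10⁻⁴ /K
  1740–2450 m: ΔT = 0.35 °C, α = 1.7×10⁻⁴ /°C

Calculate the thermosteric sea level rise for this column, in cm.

Δh = 47 cm

1.9 × 3.3×10⁻⁴ × 290 = 0.18183 m
Layer 2: 790 × 2.9×10⁻⁴ × 0.94 = 0.215354 m
660 × 2.1×10⁻⁴ × 0.22 = 0.030492 m
0.35 × 1.7×10⁻⁴ × 710 = 0.042245 m
Δh = 0.18183 + 0.215354 + 0.030492 + 0.042245 = 0.469921 m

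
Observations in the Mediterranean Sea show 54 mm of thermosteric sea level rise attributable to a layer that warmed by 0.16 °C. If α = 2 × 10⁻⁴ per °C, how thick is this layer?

H = Δh/(αΔT) = 0.054 / (2×10⁻⁴ × 0.16) ≈ 1688 m

1690 m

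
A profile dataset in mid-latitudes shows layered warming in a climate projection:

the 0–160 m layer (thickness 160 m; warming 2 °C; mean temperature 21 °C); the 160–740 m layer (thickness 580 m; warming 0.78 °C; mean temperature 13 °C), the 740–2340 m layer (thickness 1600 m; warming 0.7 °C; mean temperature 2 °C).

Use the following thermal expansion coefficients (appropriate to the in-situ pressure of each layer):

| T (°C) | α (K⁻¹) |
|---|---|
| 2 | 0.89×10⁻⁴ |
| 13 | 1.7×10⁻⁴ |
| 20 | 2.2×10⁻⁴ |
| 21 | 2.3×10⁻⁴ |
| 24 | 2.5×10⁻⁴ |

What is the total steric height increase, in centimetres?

Δh = 25.0 cm

Layer 1 at 21 °C → α = 2.3×10⁻⁴ K⁻¹
Layer 2 at 13 °C → α = 1.7×10⁻⁴ K⁻¹
Layer 3 at 2 °C → α = 0.89×10⁻⁴ K⁻¹
Layer 1: 2 × 2.3×10⁻⁴ × 160 = 0.07360 m
580 × 1.7×10⁻⁴ × 0.78 = 0.076908 m
0.7 × 1600 × 0.89×10⁻⁴ = 0.09968 m
Δh = 0.07360 + 0.076908 + 0.09968 = 0.250188 m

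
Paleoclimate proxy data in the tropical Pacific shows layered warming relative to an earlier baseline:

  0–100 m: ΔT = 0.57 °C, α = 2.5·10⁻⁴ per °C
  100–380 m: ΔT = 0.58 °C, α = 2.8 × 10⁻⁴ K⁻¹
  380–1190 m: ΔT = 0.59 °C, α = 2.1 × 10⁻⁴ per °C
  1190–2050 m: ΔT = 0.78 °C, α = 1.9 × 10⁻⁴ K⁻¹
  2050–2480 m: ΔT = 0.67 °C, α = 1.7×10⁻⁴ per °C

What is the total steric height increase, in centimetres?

Layer 1: 100 × 0.57 × 2.5×10⁻⁴ = 0.01425 m
280 × 0.58 × 2.8×10⁻⁴ = 0.045472 m
Layer 3: 810 × 0.59 × 2.1×10⁻⁴ = 0.100359 m
1.9×10⁻⁴ × 0.78 × 860 = 0.127452 m
Layer 5: 1.7×10⁻⁴ × 430 × 0.67 = 0.048977 m
Δh = 0.01425 + 0.045472 + 0.100359 + 0.127452 + 0.048977 = 0.33651 m

Δh = 33.7 cm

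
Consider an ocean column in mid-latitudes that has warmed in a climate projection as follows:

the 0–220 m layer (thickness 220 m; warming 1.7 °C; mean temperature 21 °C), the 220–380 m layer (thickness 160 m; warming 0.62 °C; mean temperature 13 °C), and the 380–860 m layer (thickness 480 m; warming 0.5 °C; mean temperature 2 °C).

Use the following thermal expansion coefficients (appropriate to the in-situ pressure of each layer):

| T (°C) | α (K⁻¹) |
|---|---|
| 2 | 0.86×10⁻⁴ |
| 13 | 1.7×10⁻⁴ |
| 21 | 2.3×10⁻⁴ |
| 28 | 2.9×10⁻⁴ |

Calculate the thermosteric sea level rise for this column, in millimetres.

120 mm

Layer 1 at 21 °C → α = 2.3×10⁻⁴ K⁻¹
Layer 2 at 13 °C → α = 1.7×10⁻⁴ K⁻¹
Layer 3 at 2 °C → α = 0.86×10⁻⁴ K⁻¹
Layer 1: 220 × 1.7 × 2.3×10⁻⁴ = 0.08602 m
220–380 m: 1.7×10⁻⁴ × 0.62 × 160 = 0.016864 m
Layer 3: 0.86×10⁻⁴ × 480 × 0.5 = 0.02064 m
Δh = 0.08602 + 0.016864 + 0.02064 = 0.123524 m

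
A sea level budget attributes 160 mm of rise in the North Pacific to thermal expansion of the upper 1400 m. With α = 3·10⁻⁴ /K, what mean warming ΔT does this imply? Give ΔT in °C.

ΔT = Δh/(αH) = 0.16 / (3×10⁻⁴ × 1400) ≈ 0.3810 °C

0.381 °C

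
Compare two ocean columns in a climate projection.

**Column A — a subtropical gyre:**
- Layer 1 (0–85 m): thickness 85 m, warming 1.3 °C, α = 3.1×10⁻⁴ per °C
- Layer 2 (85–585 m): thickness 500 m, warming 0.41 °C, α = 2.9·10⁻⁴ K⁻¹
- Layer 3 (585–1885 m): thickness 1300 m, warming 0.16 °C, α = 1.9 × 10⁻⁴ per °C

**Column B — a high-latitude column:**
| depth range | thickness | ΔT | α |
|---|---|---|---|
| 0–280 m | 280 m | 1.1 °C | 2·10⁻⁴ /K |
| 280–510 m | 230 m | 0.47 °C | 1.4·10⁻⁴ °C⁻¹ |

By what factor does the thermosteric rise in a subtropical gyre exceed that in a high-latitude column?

a factor of 1.74

A 85 × 3.1×10⁻⁴ × 1.3 = 0.034255 m
A 85–585 m: 0.41 × 500 × 2.9×10⁻⁴ = 0.05945 m
A Layer 3: 1.9×10⁻⁴ × 0.16 × 1300 = 0.03952 m
A total: 0.133225 m
B 0–280 m: 1.1 × 2×10⁻⁴ × 280 = 0.06160 m
B Layer 2: 0.47 × 230 × 1.4×10⁻⁴ = 0.015134 m
B total: 0.076734 m
Ratio: 0.133225 / 0.076734 ≈ 1.736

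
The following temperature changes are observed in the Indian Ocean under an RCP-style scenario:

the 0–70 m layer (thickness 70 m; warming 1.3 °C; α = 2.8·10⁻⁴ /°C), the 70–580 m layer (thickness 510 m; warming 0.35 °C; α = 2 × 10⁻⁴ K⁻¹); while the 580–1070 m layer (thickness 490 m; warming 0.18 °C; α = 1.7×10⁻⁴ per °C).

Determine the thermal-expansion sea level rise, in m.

Δh = 0.0762 m

0–70 m: 70 × 2.8×10⁻⁴ × 1.3 = 0.02548 m
70–580 m: 0.35 × 510 × 2×10⁻⁴ = 0.03570 m
580–1070 m: 0.18 × 490 × 1.7×10⁻⁴ = 0.014994 m
Δh = 0.02548 + 0.03570 + 0.014994 = 0.076174 m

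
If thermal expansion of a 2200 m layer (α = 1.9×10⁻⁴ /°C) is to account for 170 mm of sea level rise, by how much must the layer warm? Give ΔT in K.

ΔT = Δh/(αH) = 0.17 / (1.9×10⁻⁴ × 2200) ≈ 0.4067 K

0.407 K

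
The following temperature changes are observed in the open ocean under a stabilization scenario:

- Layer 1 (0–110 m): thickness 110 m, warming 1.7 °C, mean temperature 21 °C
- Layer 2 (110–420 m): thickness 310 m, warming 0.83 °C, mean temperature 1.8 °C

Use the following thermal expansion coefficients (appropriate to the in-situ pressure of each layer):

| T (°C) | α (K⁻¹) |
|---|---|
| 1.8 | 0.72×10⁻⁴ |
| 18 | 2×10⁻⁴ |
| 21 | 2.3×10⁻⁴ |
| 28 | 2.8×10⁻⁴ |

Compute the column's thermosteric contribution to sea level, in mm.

about 62 mm

Layer 1 at 21 °C → α = 2.3×10⁻⁴ K⁻¹
Layer 2 at 1.8 °C → α = 0.72×10⁻⁴ K⁻¹
0–110 m: 1.7 × 110 × 2.3×10⁻⁴ = 0.04301 m
0.72×10⁻⁴ × 310 × 0.83 = 0.0185256 m
Δh = 0.04301 + 0.0185256 = 0.0615356 m ≈ 62 mm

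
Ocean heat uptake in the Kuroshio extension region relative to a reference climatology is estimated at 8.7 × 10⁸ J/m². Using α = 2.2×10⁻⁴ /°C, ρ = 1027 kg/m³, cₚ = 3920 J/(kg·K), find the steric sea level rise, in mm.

Δh ≈ 47.5 mm

Δh = αQ/(ρcₚ) = 2.2×10⁻⁴ × 8.7×10⁸ / (1027 × 3920) ≈ 0.047543 m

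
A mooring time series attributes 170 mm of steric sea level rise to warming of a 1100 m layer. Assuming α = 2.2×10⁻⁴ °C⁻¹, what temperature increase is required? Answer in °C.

ΔT = Δh/(αH) = 0.17 / (2.2×10⁻⁴ × 1100) ≈ 0.7025 °C

about 0.70 °C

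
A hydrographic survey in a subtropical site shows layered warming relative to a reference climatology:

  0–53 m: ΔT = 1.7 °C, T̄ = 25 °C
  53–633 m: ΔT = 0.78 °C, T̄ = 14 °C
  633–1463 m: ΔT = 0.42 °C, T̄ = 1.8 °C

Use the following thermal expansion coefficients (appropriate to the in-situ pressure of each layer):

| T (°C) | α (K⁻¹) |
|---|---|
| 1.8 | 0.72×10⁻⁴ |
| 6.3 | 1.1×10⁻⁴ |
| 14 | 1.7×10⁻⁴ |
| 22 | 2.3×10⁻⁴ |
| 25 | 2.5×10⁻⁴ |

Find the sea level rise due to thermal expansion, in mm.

Δh = 125 mm

Layer 1 at 25 °C → α = 2.5×10⁻⁴ K⁻¹
Layer 2 at 14 °C → α = 1.7×10⁻⁴ K⁻¹
Layer 3 at 1.8 °C → α = 0.72×10⁻⁴ K⁻¹
0–53 m: 2.5×10⁻⁴ × 53 × 1.7 = 0.022525 m
53–633 m: 0.78 × 1.7×10⁻⁴ × 580 = 0.076908 m
633–1463 m: 0.72×10⁻⁴ × 0.42 × 830 = 0.0250992 m
Δh = 0.022525 + 0.076908 + 0.0250992 = 0.1245322 m ≈ 125 mm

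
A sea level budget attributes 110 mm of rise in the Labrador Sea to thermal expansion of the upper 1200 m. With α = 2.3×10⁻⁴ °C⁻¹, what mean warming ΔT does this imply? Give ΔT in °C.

ΔT = Δh/(αH) = 0.11 / (2.3×10⁻⁴ × 1200) ≈ 0.3986 °C

0.399 °C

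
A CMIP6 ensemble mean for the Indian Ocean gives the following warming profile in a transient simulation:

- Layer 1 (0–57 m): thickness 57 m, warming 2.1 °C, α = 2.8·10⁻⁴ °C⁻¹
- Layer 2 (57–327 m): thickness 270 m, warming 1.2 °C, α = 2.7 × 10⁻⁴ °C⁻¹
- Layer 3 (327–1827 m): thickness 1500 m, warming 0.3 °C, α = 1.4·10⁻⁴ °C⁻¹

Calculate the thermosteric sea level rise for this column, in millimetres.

0–57 m: 57 × 2.8×10⁻⁴ × 2.1 = 0.033516 m
Layer 2: 1.2 × 270 × 2.7×10⁻⁴ = 0.08748 m
Layer 3: 1.4×10⁻⁴ × 1500 × 0.3 = 0.06300 m
Δh = 0.033516 + 0.08748 + 0.06300 = 0.183996 m

Δh ≈ 184 mm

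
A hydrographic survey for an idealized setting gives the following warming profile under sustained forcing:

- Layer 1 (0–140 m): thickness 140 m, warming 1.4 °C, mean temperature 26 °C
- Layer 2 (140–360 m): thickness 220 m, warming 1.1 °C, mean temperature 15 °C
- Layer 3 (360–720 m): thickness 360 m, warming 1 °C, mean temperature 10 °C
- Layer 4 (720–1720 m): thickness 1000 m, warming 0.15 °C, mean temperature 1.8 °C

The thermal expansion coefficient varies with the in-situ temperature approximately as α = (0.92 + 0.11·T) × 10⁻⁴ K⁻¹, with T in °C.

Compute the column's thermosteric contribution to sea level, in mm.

about 226 mm

Layer 1: α = (0.92 + 0.11×26)×10⁻⁴ = 3.78×10⁻⁴ K⁻¹
Layer 2: α = (0.92 + 0.11×15)×10⁻⁴ = 2.57×10⁻⁴ K⁻¹
Layer 3: α = (0.92 + 0.11×10)×10⁻⁴ = 2.02×10⁻⁴ K⁻¹
Layer 4: α = (0.92 + 0.11×1.8)×10⁻⁴ = 1.118×10⁻⁴ K⁻¹
0–140 m: 3.78×10⁻⁴ × 140 × 1.4 = 0.074088 m
Layer 2: 2.57×10⁻⁴ × 1.1 × 220 = 0.062194 m
Layer 3: 1 × 360 × 2.02×10⁻⁴ = 0.07272 m
720–1720 m: 0.15 × 1000 × 1.118×10⁻⁴ = 0.01677 m
Δh = 0.074088 + 0.062194 + 0.07272 + 0.01677 = 0.225772 m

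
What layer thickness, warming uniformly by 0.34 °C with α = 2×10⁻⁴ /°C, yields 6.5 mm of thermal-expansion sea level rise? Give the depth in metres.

H = Δh/(αΔT) = 0.0065 / (2×10⁻⁴ × 0.34) ≈ 95.59 m

H ≈ 95.6 m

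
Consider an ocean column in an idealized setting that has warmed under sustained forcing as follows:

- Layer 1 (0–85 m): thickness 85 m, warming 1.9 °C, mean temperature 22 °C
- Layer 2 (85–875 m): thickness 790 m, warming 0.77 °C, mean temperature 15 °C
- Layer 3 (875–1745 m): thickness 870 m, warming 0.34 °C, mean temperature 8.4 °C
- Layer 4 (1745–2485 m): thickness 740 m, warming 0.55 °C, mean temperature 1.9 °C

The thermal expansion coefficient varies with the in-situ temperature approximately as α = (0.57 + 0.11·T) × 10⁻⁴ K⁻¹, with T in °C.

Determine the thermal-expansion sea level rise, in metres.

Layer 1: α = (0.57 + 0.11×22)×10⁻⁴ = 2.99×10⁻⁴ K⁻¹
Layer 2: α = (0.57 + 0.11×15)×10⁻⁴ = 2.22×10⁻⁴ K⁻¹
Layer 3: α = (0.57 + 0.11×8.4)×10⁻⁴ = 1.494×10⁻⁴ K⁻¹
Layer 4: α = (0.57 + 0.11×1.9)×10⁻⁴ = 0.779×10⁻⁴ K⁻¹
2.99×10⁻⁴ × 1.9 × 85 = 0.0482885 m
790 × 2.22×10⁻⁴ × 0.77 = 0.1350426 m
1.494×10⁻⁴ × 0.34 × 870 = 0.04419252 m
Layer 4: 0.55 × 740 × 0.779×10⁻⁴ = 0.0317053 m
Δh = 0.0482885 + 0.1350426 + 0.04419252 + 0.0317053 = 0.25922892 m ≈ 0.259 m

0.259 m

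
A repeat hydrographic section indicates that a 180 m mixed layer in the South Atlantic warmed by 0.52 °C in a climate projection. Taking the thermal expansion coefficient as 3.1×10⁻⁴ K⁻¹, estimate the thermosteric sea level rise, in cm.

Δh = 2.9 cm

Δh = αΔT·H = 3.1×10⁻⁴ × 0.52 × 180 = 0.029016 m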